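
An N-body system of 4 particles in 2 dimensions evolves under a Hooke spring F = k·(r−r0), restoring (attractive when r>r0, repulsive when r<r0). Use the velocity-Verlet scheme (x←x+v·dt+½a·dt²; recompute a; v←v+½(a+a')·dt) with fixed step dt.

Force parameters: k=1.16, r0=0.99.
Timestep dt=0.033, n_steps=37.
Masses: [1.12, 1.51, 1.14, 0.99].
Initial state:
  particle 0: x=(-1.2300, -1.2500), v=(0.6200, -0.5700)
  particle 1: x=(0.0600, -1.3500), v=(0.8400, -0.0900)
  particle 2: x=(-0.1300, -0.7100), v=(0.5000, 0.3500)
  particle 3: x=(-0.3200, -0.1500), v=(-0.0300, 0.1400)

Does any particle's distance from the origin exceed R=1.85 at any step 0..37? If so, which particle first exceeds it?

no

step 0: x0=(-1.2300, -1.2500) x1=(0.0600, -1.3500) x2=(-0.1300, -0.7100) x3=(-0.3200, -0.1500)
step 1: x0=(-1.2091, -1.2686) x1=(0.0876, -1.3530) x2=(-0.1136, -0.6985) x3=(-0.3212, -0.1455)
step 2: x0=(-1.1873, -1.2867) x1=(0.1149, -1.3560) x2=(-0.0974, -0.6873) x3=(-0.3228, -0.1413)
step 3: x0=(-1.1646, -1.3042) x1=(0.1420, -1.3589) x2=(-0.0813, -0.6763) x3=(-0.3248, -0.1375)
step 4: x0=(-1.1409, -1.3212) x1=(0.1688, -1.3618) x2=(-0.0655, -0.6656) x3=(-0.3272, -0.1341)
step 5: x0=(-1.1164, -1.3377) x1=(0.1952, -1.3647) x2=(-0.0497, -0.6551) x3=(-0.3300, -0.1310)
step 6: x0=(-1.0910, -1.3535) x1=(0.2214, -1.3675) x2=(-0.0341, -0.6450) x3=(-0.3332, -0.1284)
step 7: x0=(-1.0646, -1.3688) x1=(0.2472, -1.3701) x2=(-0.0187, -0.6351) x3=(-0.3368, -0.1263)
step 8: x0=(-1.0374, -1.3834) x1=(0.2727, -1.3727) x2=(-0.0033, -0.6256) x3=(-0.3407, -0.1247)
step 9: x0=(-1.0093, -1.3974) x1=(0.2978, -1.3751) x2=(0.0120, -0.6165) x3=(-0.3449, -0.1237)
step 10: x0=(-0.9804, -1.4108) x1=(0.3225, -1.3773) x2=(0.0271, -0.6077) x3=(-0.3494, -0.1232)
step 11: x0=(-0.9506, -1.4234) x1=(0.3469, -1.3793) x2=(0.0422, -0.5992) x3=(-0.3542, -0.1234)
step 12: x0=(-0.9200, -1.4354) x1=(0.3708, -1.3812) x2=(0.0573, -0.5912) x3=(-0.3593, -0.1242)
step 13: x0=(-0.8886, -1.4467) x1=(0.3944, -1.3828) x2=(0.0723, -0.5835) x3=(-0.3645, -0.1257)
step 14: x0=(-0.8565, -1.4574) x1=(0.4176, -1.3842) x2=(0.0873, -0.5762) x3=(-0.3700, -0.1279)
step 15: x0=(-0.8236, -1.4673) x1=(0.4403, -1.3853) x2=(0.1023, -0.5692) x3=(-0.3757, -0.1308)
step 16: x0=(-0.7900, -1.4765) x1=(0.4626, -1.3862) x2=(0.1172, -0.5627) x3=(-0.3815, -0.1345)
step 17: x0=(-0.7557, -1.4850) x1=(0.4844, -1.3868) x2=(0.1322, -0.5565) x3=(-0.3874, -0.1389)
step 18: x0=(-0.7208, -1.4927) x1=(0.5059, -1.3872) x2=(0.1472, -0.5507) x3=(-0.3934, -0.1442)
step 19: x0=(-0.6853, -1.4998) x1=(0.5268, -1.3872) x2=(0.1622, -0.5452) x3=(-0.3994, -0.1502)
step 20: x0=(-0.6493, -1.5062) x1=(0.5474, -1.3870) x2=(0.1773, -0.5401) x3=(-0.4054, -0.1571)
step 21: x0=(-0.6127, -1.5119) x1=(0.5675, -1.3864) x2=(0.1923, -0.5354) x3=(-0.4114, -0.1649)
step 22: x0=(-0.5756, -1.5170) x1=(0.5871, -1.3856) x2=(0.2075, -0.5310) x3=(-0.4173, -0.1735)
step 23: x0=(-0.5381, -1.5213) x1=(0.6063, -1.3844) x2=(0.2226, -0.5269) x3=(-0.4230, -0.1829)
step 24: x0=(-0.5003, -1.5250) x1=(0.6251, -1.3829) x2=(0.2379, -0.5231) x3=(-0.4286, -0.1932)
step 25: x0=(-0.4620, -1.5281) x1=(0.6434, -1.3810) x2=(0.2532, -0.5197) x3=(-0.4340, -0.2044)
step 26: x0=(-0.4234, -1.5306) x1=(0.6613, -1.3789) x2=(0.2685, -0.5165) x3=(-0.4392, -0.2165)
step 27: x0=(-0.3846, -1.5324) x1=(0.6788, -1.3764) x2=(0.2839, -0.5136) x3=(-0.4440, -0.2294)
step 28: x0=(-0.3456, -1.5337) x1=(0.6959, -1.3736) x2=(0.2994, -0.5109) x3=(-0.4486, -0.2432)
step 29: x0=(-0.3064, -1.5344) x1=(0.7125, -1.3704) x2=(0.3149, -0.5085) x3=(-0.4528, -0.2579)
step 30: x0=(-0.2670, -1.5345) x1=(0.7288, -1.3670) x2=(0.3304, -0.5063) x3=(-0.4566, -0.2734)
step 31: x0=(-0.2276, -1.5342) x1=(0.7447, -1.3632) x2=(0.3461, -0.5043) x3=(-0.4600, -0.2897)
step 32: x0=(-0.1881, -1.5333) x1=(0.7602, -1.3591) x2=(0.3617, -0.5025) x3=(-0.4629, -0.3069)
step 33: x0=(-0.1486, -1.5320) x1=(0.7753, -1.3547) x2=(0.3774, -0.5009) x3=(-0.4653, -0.3249)
step 34: x0=(-0.1092, -1.5303) x1=(0.7901, -1.3500) x2=(0.3932, -0.4994) x3=(-0.4671, -0.3437)
step 35: x0=(-0.0698, -1.5281) x1=(0.8046, -1.3450) x2=(0.4089, -0.4980) x3=(-0.4684, -0.3632)
step 36: x0=(-0.0306, -1.5256) x1=(0.8187, -1.3397) x2=(0.4247, -0.4968) x3=(-0.4692, -0.3835)
step 37: x0=(0.0084, -1.5226) x1=(0.8326, -1.3342) x2=(0.4405, -0.4956) x3=(-0.4692, -0.4045)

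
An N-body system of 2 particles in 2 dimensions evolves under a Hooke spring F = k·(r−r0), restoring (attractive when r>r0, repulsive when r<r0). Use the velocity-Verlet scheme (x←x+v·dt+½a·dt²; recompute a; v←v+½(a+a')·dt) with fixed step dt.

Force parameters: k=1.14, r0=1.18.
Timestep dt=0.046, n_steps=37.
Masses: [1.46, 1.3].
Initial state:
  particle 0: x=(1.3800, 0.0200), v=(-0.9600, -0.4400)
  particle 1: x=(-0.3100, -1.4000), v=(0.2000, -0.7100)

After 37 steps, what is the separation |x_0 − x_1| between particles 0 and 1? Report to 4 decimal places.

step 0: x0=(1.3800, 0.0200) x1=(-0.3100, -1.4000)
step 1: x0=(1.3352, -0.0008) x1=(-0.3001, -1.4320)
step 2: x0=(1.2891, -0.0227) x1=(-0.2888, -1.4629)
step 3: x0=(1.2419, -0.0456) x1=(-0.2761, -1.4925)
step 4: x0=(1.1936, -0.0696) x1=(-0.2623, -1.5210)
step 5: x0=(1.1443, -0.0946) x1=(-0.2473, -1.5483)
step 6: x0=(1.0940, -0.1206) x1=(-0.2312, -1.5745)
step 7: x0=(1.0428, -0.1475) x1=(-0.2141, -1.5996)
step 8: x0=(0.9909, -0.1754) x1=(-0.1962, -1.6237)
step 9: x0=(0.9382, -0.2042) x1=(-0.1774, -1.6468)
step 10: x0=(0.8849, -0.2338) x1=(-0.1579, -1.6689)
step 11: x0=(0.8309, -0.2642) x1=(-0.1377, -1.6902)
step 12: x0=(0.7765, -0.2953) x1=(-0.1170, -1.7106)
step 13: x0=(0.7217, -0.3271) x1=(-0.0958, -1.7302)
step 14: x0=(0.6665, -0.3596) x1=(-0.0742, -1.7492)
step 15: x0=(0.6109, -0.3926) x1=(-0.0522, -1.7674)
step 16: x0=(0.5551, -0.4262) x1=(-0.0299, -1.7851)
step 17: x0=(0.4992, -0.4602) x1=(-0.0075, -1.8023)
step 18: x0=(0.4430, -0.4946) x1=(0.0152, -1.8191)
step 19: x0=(0.3868, -0.5293) x1=(0.0379, -1.8355)
step 20: x0=(0.3305, -0.5644) x1=(0.0608, -1.8515)
step 21: x0=(0.2742, -0.5996) x1=(0.0836, -1.8674)
step 22: x0=(0.2178, -0.6350) x1=(0.1066, -1.8830)
step 23: x0=(0.1614, -0.6705) x1=(0.1295, -1.8985)
step 24: x0=(0.1050, -0.7061) x1=(0.1524, -1.9139)
step 25: x0=(0.0486, -0.7418) x1=(0.1754, -1.9293)
step 26: x0=(-0.0078, -0.7774) x1=(0.1983, -1.9446)
step 27: x0=(-0.0641, -0.8131) x1=(0.2212, -1.9599)
step 28: x0=(-0.1205, -0.8488) x1=(0.2441, -1.9752)
step 29: x0=(-0.1769, -0.8845) x1=(0.2671, -1.9906)
step 30: x0=(-0.2333, -0.9202) x1=(0.2900, -2.0059)
step 31: x0=(-0.2896, -0.9559) x1=(0.3129, -2.0211)
step 32: x0=(-0.3459, -0.9917) x1=(0.3357, -2.0363)
step 33: x0=(-0.4022, -1.0276) x1=(0.3585, -2.0514)
step 34: x0=(-0.4584, -1.0636) x1=(0.3812, -2.0663)
step 35: x0=(-0.5144, -1.0998) x1=(0.4037, -2.0810)
step 36: x0=(-0.5702, -1.1362) x1=(0.4260, -2.0956)
step 37: x0=(-0.6258, -1.1728) x1=(0.4481, -2.1098)

1.4252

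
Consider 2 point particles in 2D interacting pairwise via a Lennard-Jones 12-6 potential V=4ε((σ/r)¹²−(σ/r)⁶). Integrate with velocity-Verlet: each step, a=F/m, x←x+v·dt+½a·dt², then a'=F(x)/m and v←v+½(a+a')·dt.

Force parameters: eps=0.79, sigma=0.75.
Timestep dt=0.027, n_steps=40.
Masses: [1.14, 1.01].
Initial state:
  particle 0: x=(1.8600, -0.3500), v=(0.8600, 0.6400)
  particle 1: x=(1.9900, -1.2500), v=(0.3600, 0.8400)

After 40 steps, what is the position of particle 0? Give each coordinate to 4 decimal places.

step 0: x0=(1.8600, -0.3500) x1=(1.9900, -1.2500)
step 1: x0=(1.8833, -0.3335) x1=(1.9996, -1.2265)
step 2: x0=(1.9069, -0.3185) x1=(2.0090, -1.2012)
step 3: x0=(1.9305, -0.3048) x1=(2.0182, -1.1745)
step 4: x0=(1.9543, -0.2922) x1=(2.0272, -1.1465)
step 5: x0=(1.9782, -0.2803) x1=(2.0363, -1.1177)
step 6: x0=(2.0020, -0.2683) x1=(2.0453, -1.0891)
step 7: x0=(2.0258, -0.2549) x1=(2.0544, -1.0620)
step 8: x0=(2.0495, -0.2389) x1=(2.0636, -1.0380)
step 9: x0=(2.0731, -0.2190) x1=(2.0729, -1.0182)
step 10: x0=(2.0967, -0.1954) x1=(2.0821, -1.0027)
step 11: x0=(2.1203, -0.1690) x1=(2.0914, -0.9903)
step 12: x0=(2.1440, -0.1412) x1=(2.1005, -0.9794)
step 13: x0=(2.1678, -0.1134) x1=(2.1097, -0.9687)
step 14: x0=(2.1914, -0.0862) x1=(2.1189, -0.9572)
step 15: x0=(2.2150, -0.0601) x1=(2.1282, -0.9444)
step 16: x0=(2.2384, -0.0354) x1=(2.1377, -0.9302)
step 17: x0=(2.2617, -0.0121) x1=(2.1474, -0.9142)
step 18: x0=(2.2848, 0.0096) x1=(2.1573, -0.8965)
step 19: x0=(2.3076, 0.0297) x1=(2.1674, -0.8771)
step 20: x0=(2.3303, 0.0483) x1=(2.1778, -0.8558)
step 21: x0=(2.3526, 0.0653) x1=(2.1885, -0.8328)
step 22: x0=(2.3747, 0.0807) x1=(2.1995, -0.8081)
step 23: x0=(2.3965, 0.0947) x1=(2.2109, -0.7816)
step 24: x0=(2.4179, 0.1072) x1=(2.2226, -0.7536)
step 25: x0=(2.4391, 0.1185) x1=(2.2346, -0.7241)
step 26: x0=(2.4601, 0.1288) x1=(2.2468, -0.6937)
step 27: x0=(2.4809, 0.1388) x1=(2.2592, -0.6628)
step 28: x0=(2.5020, 0.1494) x1=(2.2714, -0.6325)
step 29: x0=(2.5236, 0.1618) x1=(2.2830, -0.6043)
step 30: x0=(2.5461, 0.1774) x1=(2.2934, -0.5797)
step 31: x0=(2.5699, 0.1966) x1=(2.3025, -0.5593)
step 32: x0=(2.5949, 0.2192) x1=(2.3103, -0.5425)
step 33: x0=(2.6206, 0.2437) x1=(2.3172, -0.5280)
step 34: x0=(2.6465, 0.2689) x1=(2.3238, -0.5143)
step 35: x0=(2.6724, 0.2939) x1=(2.3305, -0.5003)
step 36: x0=(2.6979, 0.3181) x1=(2.3376, -0.4854)
step 37: x0=(2.7230, 0.3411) x1=(2.3453, -0.4693)
step 38: x0=(2.7474, 0.3629) x1=(2.3537, -0.4516)
step 39: x0=(2.7711, 0.3832) x1=(2.3628, -0.4324)
step 40: x0=(2.7942, 0.4022) x1=(2.3727, -0.4117)

(2.7942, 0.4022)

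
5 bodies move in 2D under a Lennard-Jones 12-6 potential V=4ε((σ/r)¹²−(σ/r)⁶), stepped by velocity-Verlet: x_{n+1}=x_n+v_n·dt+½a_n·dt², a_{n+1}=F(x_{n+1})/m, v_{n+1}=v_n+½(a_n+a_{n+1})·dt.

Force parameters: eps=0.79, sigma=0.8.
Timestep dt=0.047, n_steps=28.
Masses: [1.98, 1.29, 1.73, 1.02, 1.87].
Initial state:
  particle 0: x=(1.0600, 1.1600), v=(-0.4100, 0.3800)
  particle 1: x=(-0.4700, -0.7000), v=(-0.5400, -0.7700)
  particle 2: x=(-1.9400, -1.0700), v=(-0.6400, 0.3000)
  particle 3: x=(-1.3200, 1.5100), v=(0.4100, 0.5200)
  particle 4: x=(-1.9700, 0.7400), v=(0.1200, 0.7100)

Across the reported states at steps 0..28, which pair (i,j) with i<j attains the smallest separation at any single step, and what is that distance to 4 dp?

step 0: x0=(1.0600, 1.1600) x1=(-0.4700, -0.7000) x2=(-1.9400, -1.0700) x3=(-1.3200, 1.5100) x4=(-1.9700, 0.7400)
step 1: x0=(1.0407, 1.1779) x1=(-0.4956, -0.7362) x2=(-1.9699, -1.0558) x3=(-1.3024, 1.5325) x4=(-1.9634, 0.7744)
step 2: x0=(1.0214, 1.1957) x1=(-0.5217, -0.7725) x2=(-1.9995, -1.0414) x3=(-1.2880, 1.5511) x4=(-1.9550, 0.8107)
step 3: x0=(1.0021, 1.2135) x1=(-0.5483, -0.8087) x2=(-2.0287, -1.0269) x3=(-1.2771, 1.5658) x4=(-1.9448, 0.8491)
step 4: x0=(0.9827, 1.2314) x1=(-0.5753, -0.8450) x2=(-2.0576, -1.0123) x3=(-1.2696, 1.5768) x4=(-1.9326, 0.8894)
step 5: x0=(0.9634, 1.2492) x1=(-0.6029, -0.8813) x2=(-2.0861, -0.9975) x3=(-1.2653, 1.5845) x4=(-1.9186, 0.9313)
step 6: x0=(0.9440, 1.2671) x1=(-0.6310, -0.9176) x2=(-2.1142, -0.9826) x3=(-1.2629, 1.5901) x4=(-1.9035, 0.9744)
step 7: x0=(0.9245, 1.2849) x1=(-0.6596, -0.9539) x2=(-2.1420, -0.9677) x3=(-1.2594, 1.5968) x4=(-1.8891, 1.0168)
step 8: x0=(0.9051, 1.3027) x1=(-0.6888, -0.9901) x2=(-2.1693, -0.9527) x3=(-1.2481, 1.6106) x4=(-1.8789, 1.0552)
step 9: x0=(0.8856, 1.3205) x1=(-0.7184, -1.0263) x2=(-2.1962, -0.9377) x3=(-1.2234, 1.6361) x4=(-1.8759, 1.0871)
step 10: x0=(0.8661, 1.3384) x1=(-0.7486, -1.0625) x2=(-2.2228, -0.9226) x3=(-1.1895, 1.6693) x4=(-1.8779, 1.1149)
step 11: x0=(0.8465, 1.3562) x1=(-0.7794, -1.0985) x2=(-2.2490, -0.9075) x3=(-1.1536, 1.7040) x4=(-1.8810, 1.1417)
step 12: x0=(0.8269, 1.3740) x1=(-0.8106, -1.1345) x2=(-2.2747, -0.8925) x3=(-1.1196, 1.7371) x4=(-1.8830, 1.1693)
step 13: x0=(0.8073, 1.3919) x1=(-0.8423, -1.1704) x2=(-2.3001, -0.8774) x3=(-1.0891, 1.7676) x4=(-1.8830, 1.1983)
step 14: x0=(0.7875, 1.4097) x1=(-0.8746, -1.2062) x2=(-2.3251, -0.8625) x3=(-1.0627, 1.7950) x4=(-1.8808, 1.2289)
step 15: x0=(0.7678, 1.4276) x1=(-0.9073, -1.2418) x2=(-2.3498, -0.8475) x3=(-1.0403, 1.8196) x4=(-1.8762, 1.2611)
step 16: x0=(0.7479, 1.4455) x1=(-0.9405, -1.2773) x2=(-2.3740, -0.8326) x3=(-1.0220, 1.8412) x4=(-1.8694, 1.2948)
step 17: x0=(0.7279, 1.4633) x1=(-0.9741, -1.3126) x2=(-2.3980, -0.8178) x3=(-1.0078, 1.8601) x4=(-1.8602, 1.3299)
step 18: x0=(0.7079, 1.4813) x1=(-1.0082, -1.3478) x2=(-2.4216, -0.8031) x3=(-0.9978, 1.8762) x4=(-1.8487, 1.3665)
step 19: x0=(0.6877, 1.4992) x1=(-1.0427, -1.3828) x2=(-2.4449, -0.7885) x3=(-0.9920, 1.8896) x4=(-1.8348, 1.4045)
step 20: x0=(0.6674, 1.5171) x1=(-1.0776, -1.4176) x2=(-2.4679, -0.7740) x3=(-0.9903, 1.9004) x4=(-1.8185, 1.4438)
step 21: x0=(0.6470, 1.5351) x1=(-1.1128, -1.4523) x2=(-2.4906, -0.7595) x3=(-0.9921, 1.9092) x4=(-1.8001, 1.4843)
step 22: x0=(0.6264, 1.5531) x1=(-1.1484, -1.4867) x2=(-2.5130, -0.7452) x3=(-0.9953, 1.9170) x4=(-1.7809, 1.5252)
step 23: x0=(0.6056, 1.5712) x1=(-1.1844, -1.5210) x2=(-2.5352, -0.7311) x3=(-0.9947, 1.9264) x4=(-1.7635, 1.5652)
step 24: x0=(0.5847, 1.5893) x1=(-1.2206, -1.5551) x2=(-2.5571, -0.7170) x3=(-0.9817, 1.9415) x4=(-1.7527, 1.6020)
step 25: x0=(0.5636, 1.6074) x1=(-1.2572, -1.5890) x2=(-2.5788, -0.7031) x3=(-0.9531, 1.9632) x4=(-1.7502, 1.6352)
step 26: x0=(0.5422, 1.6256) x1=(-1.2940, -1.6227) x2=(-2.6004, -0.6892) x3=(-0.9162, 1.9880) x4=(-1.7520, 1.6665)
step 27: x0=(0.5205, 1.6438) x1=(-1.3310, -1.6563) x2=(-2.6217, -0.6755) x3=(-0.8783, 2.0128) x4=(-1.7539, 1.6979)
step 28: x0=(0.4984, 1.6622) x1=(-1.3683, -1.6897) x2=(-2.6429, -0.6620) x3=(-0.8430, 2.0362) x4=(-1.7541, 1.7298)

pair (3,4), distance 0.8405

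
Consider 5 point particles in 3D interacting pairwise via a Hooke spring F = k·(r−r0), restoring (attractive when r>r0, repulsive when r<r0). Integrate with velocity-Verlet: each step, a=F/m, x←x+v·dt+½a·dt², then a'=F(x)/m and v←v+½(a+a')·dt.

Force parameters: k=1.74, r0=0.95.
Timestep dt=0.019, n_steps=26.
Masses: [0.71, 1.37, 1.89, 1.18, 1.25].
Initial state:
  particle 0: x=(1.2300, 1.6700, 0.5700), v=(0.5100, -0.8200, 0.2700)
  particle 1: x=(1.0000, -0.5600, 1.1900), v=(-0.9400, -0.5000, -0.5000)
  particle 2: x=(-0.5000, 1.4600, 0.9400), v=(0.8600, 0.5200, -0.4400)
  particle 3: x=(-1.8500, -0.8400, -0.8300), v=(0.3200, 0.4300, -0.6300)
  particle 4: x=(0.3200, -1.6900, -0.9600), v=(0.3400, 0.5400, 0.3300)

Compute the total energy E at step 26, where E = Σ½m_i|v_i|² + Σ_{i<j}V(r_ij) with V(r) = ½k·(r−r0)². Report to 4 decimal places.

44.7161

step 0: x0=(1.2300, 1.6700, 0.5700) x1=(1.0000, -0.5600, 1.1900) x2=(-0.5000, 1.4600, 0.9400) x3=(-1.8500, -0.8400, -0.8300) x4=(0.3200, -1.6900, -0.9600)
step 1: x0=(1.2379, 1.6518, 0.5744) x1=(0.9814, -0.5691, 1.1797) x2=(-0.4834, 1.4690, 0.9312) x3=(-1.8421, -0.8310, -0.8410) x4=(0.3263, -1.6782, -0.9527)
step 2: x0=(1.2423, 1.6285, 0.5772) x1=(0.9613, -0.5775, 1.1680) x2=(-0.4664, 1.4763, 0.9215) x3=(-1.8307, -0.8202, -0.8500) x4=(0.3321, -1.6634, -0.9435)
step 3: x0=(1.2431, 1.6001, 0.5786) x1=(0.9398, -0.5850, 1.1547) x2=(-0.4489, 1.4819, 0.9109) x3=(-1.8158, -0.8078, -0.8569) x4=(0.3376, -1.6456, -0.9323)
step 4: x0=(1.2404, 1.5668, 0.5784) x1=(0.9168, -0.5917, 1.1399) x2=(-0.4311, 1.4858, 0.8995) x3=(-1.7973, -0.7936, -0.8619) x4=(0.3426, -1.6248, -0.9192)
step 5: x0=(1.2343, 1.5286, 0.5766) x1=(0.8926, -0.5977, 1.1238) x2=(-0.4128, 1.4880, 0.8872) x3=(-1.7754, -0.7779, -0.8649) x4=(0.3472, -1.6011, -0.9042)
step 6: x0=(1.2247, 1.4858, 0.5733) x1=(0.8670, -0.6028, 1.1062) x2=(-0.3942, 1.4884, 0.8741) x3=(-1.7501, -0.7605, -0.8659) x4=(0.3515, -1.5746, -0.8874)
step 7: x0=(1.2118, 1.4384, 0.5685) x1=(0.8402, -0.6071, 1.0872) x2=(-0.3752, 1.4872, 0.8601) x3=(-1.7214, -0.7416, -0.8650) x4=(0.3552, -1.5453, -0.8688)
step 8: x0=(1.1955, 1.3867, 0.5621) x1=(0.8121, -0.6105, 1.0669) x2=(-0.3558, 1.4843, 0.8453) x3=(-1.6895, -0.7212, -0.8620) x4=(0.3586, -1.5133, -0.8485)
step 9: x0=(1.1762, 1.3308, 0.5543) x1=(0.7830, -0.6132, 1.0453) x2=(-0.3362, 1.4797, 0.8297) x3=(-1.6543, -0.6993, -0.8572) x4=(0.3616, -1.4787, -0.8265)
step 10: x0=(1.1537, 1.2709, 0.5450) x1=(0.7527, -0.6151, 1.0224) x2=(-0.3163, 1.4734, 0.8134) x3=(-1.6161, -0.6760, -0.8505) x4=(0.3641, -1.4416, -0.8029)
step 11: x0=(1.1282, 1.2073, 0.5342) x1=(0.7214, -0.6161, 0.9983) x2=(-0.2961, 1.4656, 0.7962) x3=(-1.5748, -0.6514, -0.8419) x4=(0.3663, -1.4020, -0.7778)
step 12: x0=(1.1000, 1.1402, 0.5220) x1=(0.6891, -0.6164, 0.9731) x2=(-0.2757, 1.4561, 0.7784) x3=(-1.5306, -0.6255, -0.8315) x4=(0.3680, -1.3601, -0.7513)
step 13: x0=(1.0690, 1.0698, 0.5085) x1=(0.6559, -0.6159, 0.9467) x2=(-0.2551, 1.4450, 0.7598) x3=(-1.4837, -0.5983, -0.8193) x4=(0.3693, -1.3159, -0.7233)
step 14: x0=(1.0354, 0.9963, 0.4937) x1=(0.6219, -0.6146, 0.9193) x2=(-0.2343, 1.4325, 0.7406) x3=(-1.4340, -0.5700, -0.8055) x4=(0.3702, -1.2696, -0.6940)
step 15: x0=(0.9994, 0.9201, 0.4777) x1=(0.5870, -0.6126, 0.8910) x2=(-0.2133, 1.4184, 0.7207) x3=(-1.3818, -0.5406, -0.7899) x4=(0.3707, -1.2214, -0.6635)
step 16: x0=(0.9612, 0.8413, 0.4604) x1=(0.5514, -0.6098, 0.8617) x2=(-0.1922, 1.4029, 0.7001) x3=(-1.3272, -0.5102, -0.7728) x4=(0.3708, -1.1712, -0.6319)
step 17: x0=(0.9208, 0.7603, 0.4421) x1=(0.5151, -0.6064, 0.8315) x2=(-0.1709, 1.3859, 0.6790) x3=(-1.2704, -0.4789, -0.7542) x4=(0.3705, -1.1193, -0.5992)
step 18: x0=(0.8786, 0.6774, 0.4227) x1=(0.4782, -0.6023, 0.8006) x2=(-0.1495, 1.3676, 0.6572) x3=(-1.2114, -0.4467, -0.7341) x4=(0.3699, -1.0657, -0.5655)
step 19: x0=(0.8345, 0.5927, 0.4023) x1=(0.4407, -0.5975, 0.7690) x2=(-0.1281, 1.3480, 0.6349) x3=(-1.1505, -0.4137, -0.7126) x4=(0.3688, -1.0107, -0.5310)
step 20: x0=(0.7889, 0.5067, 0.3810) x1=(0.4027, -0.5922, 0.7367) x2=(-0.1066, 1.3271, 0.6121) x3=(-1.0877, -0.3800, -0.6899) x4=(0.3674, -0.9543, -0.4957)
step 21: x0=(0.7419, 0.4196, 0.3590) x1=(0.3642, -0.5862, 0.7038) x2=(-0.0850, 1.3049, 0.5889) x3=(-1.0234, -0.3456, -0.6659) x4=(0.3657, -0.8966, -0.4597)
step 22: x0=(0.6936, 0.3316, 0.3362) x1=(0.3254, -0.5797, 0.6704) x2=(-0.0633, 1.2817, 0.5651) x3=(-0.9575, -0.3107, -0.6409) x4=(0.3637, -0.8379, -0.4232)
step 23: x0=(0.6442, 0.2432, 0.3128) x1=(0.2862, -0.5727, 0.6367) x2=(-0.0416, 1.2573, 0.5409) x3=(-0.8903, -0.2753, -0.6148) x4=(0.3613, -0.7782, -0.3861)
step 24: x0=(0.5940, 0.1544, 0.2889) x1=(0.2466, -0.5653, 0.6026) x2=(-0.0199, 1.2319, 0.5164) x3=(-0.8220, -0.2395, -0.5878) x4=(0.3587, -0.7178, -0.3487)
step 25: x0=(0.5431, 0.0658, 0.2646) x1=(0.2068, -0.5574, 0.5683) x2=(0.0018, 1.2054, 0.4915) x3=(-0.7528, -0.2033, -0.5599) x4=(0.3558, -0.6566, -0.3111)
step 26: x0=(0.4917, -0.0226, 0.2400) x1=(0.1667, -0.5491, 0.5338) x2=(0.0235, 1.1781, 0.4662) x3=(-0.6827, -0.1667, -0.5314) x4=(0.3527, -0.5949, -0.2732)
step 0 velocities: v0=(0.5100, -0.8200, 0.2700) v1=(-0.9400, -0.5000, -0.5000) v2=(0.8600, 0.5200, -0.4400) v3=(0.3200, 0.4300, -0.6300) v4=(0.3400, 0.5400, 0.3300)
step 0: KE=3.1683, PE=41.5717, E=44.7400
step 26 velocities: v0=(-2.7134, -4.6367, -1.2990) v1=(-2.1146, 0.4430, -1.8166) v2=(1.1449, -1.4635, -1.3366) v3=(3.7042, 1.9287, 1.5176) v4=(-0.1672, 3.2587, 1.9925)
step 26: KE=42.0388, PE=2.6773, E=44.7161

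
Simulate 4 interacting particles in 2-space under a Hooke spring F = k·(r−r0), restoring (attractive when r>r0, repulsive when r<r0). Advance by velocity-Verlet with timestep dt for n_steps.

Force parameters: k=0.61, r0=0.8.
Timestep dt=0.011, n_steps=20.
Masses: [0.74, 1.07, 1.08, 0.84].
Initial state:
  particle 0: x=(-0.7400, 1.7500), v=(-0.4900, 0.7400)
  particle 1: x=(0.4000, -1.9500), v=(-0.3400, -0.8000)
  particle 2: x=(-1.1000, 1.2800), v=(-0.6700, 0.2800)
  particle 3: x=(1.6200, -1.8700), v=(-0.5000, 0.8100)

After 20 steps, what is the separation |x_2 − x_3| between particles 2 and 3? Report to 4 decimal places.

step 0: x0=(-0.7400, 1.7500) x1=(0.4000, -1.9500) x2=(-1.1000, 1.2800) x3=(1.6200, -1.8700)
step 1: x0=(-0.7452, 1.7579) x1=(0.3962, -1.9586) x2=(-1.1073, 1.2829) x3=(1.6143, -1.8608)
step 2: x0=(-0.7502, 1.7651) x1=(0.3923, -1.9668) x2=(-1.1143, 1.2854) x3=(1.6082, -1.8512)
step 3: x0=(-0.7548, 1.7718) x1=(0.3883, -1.9747) x2=(-1.1211, 1.2876) x3=(1.6017, -1.8411)
step 4: x0=(-0.7592, 1.7780) x1=(0.3841, -1.9822) x2=(-1.1277, 1.2895) x3=(1.5948, -1.8305)
step 5: x0=(-0.7633, 1.7835) x1=(0.3799, -1.9892) x2=(-1.1341, 1.2909) x3=(1.5875, -1.8195)
step 6: x0=(-0.7670, 1.7885) x1=(0.3755, -1.9959) x2=(-1.1402, 1.2921) x3=(1.5798, -1.8079)
step 7: x0=(-0.7705, 1.7929) x1=(0.3710, -2.0022) x2=(-1.1461, 1.2928) x3=(1.5717, -1.7959)
step 8: x0=(-0.7737, 1.7967) x1=(0.3664, -2.0082) x2=(-1.1519, 1.2932) x3=(1.5633, -1.7835)
step 9: x0=(-0.7766, 1.8000) x1=(0.3617, -2.0137) x2=(-1.1573, 1.2933) x3=(1.5544, -1.7705)
step 10: x0=(-0.7792, 1.8026) x1=(0.3569, -2.0188) x2=(-1.1626, 1.2930) x3=(1.5451, -1.7571)
step 11: x0=(-0.7816, 1.8047) x1=(0.3519, -2.0235) x2=(-1.1676, 1.2923) x3=(1.5354, -1.7433)
step 12: x0=(-0.7836, 1.8062) x1=(0.3468, -2.0279) x2=(-1.1724, 1.2913) x3=(1.5254, -1.7289)
step 13: x0=(-0.7853, 1.8071) x1=(0.3417, -2.0318) x2=(-1.1770, 1.2900) x3=(1.5149, -1.7142)
step 14: x0=(-0.7868, 1.8075) x1=(0.3364, -2.0353) x2=(-1.1814, 1.2883) x3=(1.5041, -1.6989)
step 15: x0=(-0.7880, 1.8072) x1=(0.3309, -2.0385) x2=(-1.1855, 1.2862) x3=(1.4929, -1.6833)
step 16: x0=(-0.7889, 1.8064) x1=(0.3254, -2.0412) x2=(-1.1894, 1.2838) x3=(1.4813, -1.6671)
step 17: x0=(-0.7895, 1.8050) x1=(0.3198, -2.0436) x2=(-1.1931, 1.2811) x3=(1.4693, -1.6506)
step 18: x0=(-0.7898, 1.8031) x1=(0.3140, -2.0455) x2=(-1.1966, 1.2780) x3=(1.4569, -1.6335)
step 19: x0=(-0.7899, 1.8005) x1=(0.3081, -2.0470) x2=(-1.1999, 1.2745) x3=(1.4441, -1.6161)
step 20: x0=(-0.7897, 1.7974) x1=(0.3021, -2.0482) x2=(-1.2029, 1.2708) x3=(1.4310, -1.5982)

3.8947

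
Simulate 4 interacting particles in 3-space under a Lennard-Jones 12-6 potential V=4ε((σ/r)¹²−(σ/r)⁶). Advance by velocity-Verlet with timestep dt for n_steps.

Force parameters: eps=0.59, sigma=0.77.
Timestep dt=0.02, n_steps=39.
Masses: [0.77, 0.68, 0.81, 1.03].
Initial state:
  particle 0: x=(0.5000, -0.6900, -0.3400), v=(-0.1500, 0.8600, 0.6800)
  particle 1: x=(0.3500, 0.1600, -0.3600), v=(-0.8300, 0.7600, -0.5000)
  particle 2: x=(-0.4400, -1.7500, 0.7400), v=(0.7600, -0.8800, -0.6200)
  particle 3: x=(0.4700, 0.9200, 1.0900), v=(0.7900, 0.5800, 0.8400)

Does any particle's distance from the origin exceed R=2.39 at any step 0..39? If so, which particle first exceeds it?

step 0: x0=(0.5000, -0.6900, -0.3400) x1=(0.3500, 0.1600, -0.3600) x2=(-0.4400, -1.7500, 0.7400) x3=(0.4700, 0.9200, 1.0900)
step 1: x0=(0.4970, -0.6728, -0.3264) x1=(0.3334, 0.1752, -0.3700) x2=(-0.4248, -1.7676, 0.7276) x3=(0.4858, 0.9316, 1.1068)
step 2: x0=(0.4940, -0.6556, -0.3128) x1=(0.3168, 0.1905, -0.3799) x2=(-0.4096, -1.7852, 0.7152) x3=(0.5016, 0.9432, 1.1235)
step 3: x0=(0.4909, -0.6384, -0.2991) x1=(0.3002, 0.2056, -0.3898) x2=(-0.3943, -1.8027, 0.7027) x3=(0.5174, 0.9547, 1.1403)
step 4: x0=(0.4878, -0.6210, -0.2855) x1=(0.2837, 0.2206, -0.3996) x2=(-0.3791, -1.8202, 0.6903) x3=(0.5332, 0.9663, 1.1570)
step 5: x0=(0.4847, -0.6034, -0.2718) x1=(0.2672, 0.2354, -0.4094) x2=(-0.3638, -1.8378, 0.6778) x3=(0.5490, 0.9778, 1.1736)
step 6: x0=(0.4814, -0.5855, -0.2582) x1=(0.2509, 0.2498, -0.4191) x2=(-0.3485, -1.8552, 0.6653) x3=(0.5647, 0.9893, 1.1903)
step 7: x0=(0.4780, -0.5672, -0.2447) x1=(0.2346, 0.2637, -0.4286) x2=(-0.3332, -1.8727, 0.6528) x3=(0.5805, 1.0008, 1.2069)
step 8: x0=(0.4745, -0.5485, -0.2312) x1=(0.2185, 0.2772, -0.4380) x2=(-0.3179, -1.8902, 0.6403) x3=(0.5963, 1.0123, 1.2235)
step 9: x0=(0.4708, -0.5293, -0.2178) x1=(0.2026, 0.2901, -0.4473) x2=(-0.3026, -1.9076, 0.6278) x3=(0.6121, 1.0237, 1.2401)
step 10: x0=(0.4669, -0.5095, -0.2046) x1=(0.1869, 0.3024, -0.4564) x2=(-0.2873, -1.9250, 0.6152) x3=(0.6278, 1.0352, 1.2567)
step 11: x0=(0.4628, -0.4892, -0.1915) x1=(0.1715, 0.3140, -0.4652) x2=(-0.2720, -1.9424, 0.6027) x3=(0.6436, 1.0467, 1.2732)
step 12: x0=(0.4585, -0.4684, -0.1787) x1=(0.1562, 0.3250, -0.4738) x2=(-0.2566, -1.9597, 0.5901) x3=(0.6594, 1.0581, 1.2898)
step 13: x0=(0.4540, -0.4469, -0.1660) x1=(0.1413, 0.3353, -0.4822) x2=(-0.2413, -1.9771, 0.5775) x3=(0.6751, 1.0696, 1.3063)
step 14: x0=(0.4492, -0.4249, -0.1536) x1=(0.1266, 0.3450, -0.4902) x2=(-0.2259, -1.9944, 0.5649) x3=(0.6909, 1.0810, 1.3228)
step 15: x0=(0.4441, -0.4022, -0.1414) x1=(0.1121, 0.3539, -0.4980) x2=(-0.2105, -2.0117, 0.5523) x3=(0.7066, 1.0924, 1.3394)
step 16: x0=(0.4388, -0.3791, -0.1294) x1=(0.0980, 0.3623, -0.5054) x2=(-0.1952, -2.0290, 0.5397) x3=(0.7224, 1.1038, 1.3559)
step 17: x0=(0.4332, -0.3553, -0.1177) x1=(0.0842, 0.3700, -0.5125) x2=(-0.1798, -2.0462, 0.5271) x3=(0.7381, 1.1152, 1.3724)
step 18: x0=(0.4274, -0.3311, -0.1063) x1=(0.0707, 0.3771, -0.5193) x2=(-0.1644, -2.0635, 0.5145) x3=(0.7539, 1.1267, 1.3888)
step 19: x0=(0.4213, -0.3063, -0.0952) x1=(0.0574, 0.3836, -0.5257) x2=(-0.1490, -2.0807, 0.5019) x3=(0.7696, 1.1381, 1.4053)
step 20: x0=(0.4150, -0.2812, -0.0844) x1=(0.0444, 0.3897, -0.5318) x2=(-0.1336, -2.0980, 0.4893) x3=(0.7853, 1.1494, 1.4218)
step 21: x0=(0.4085, -0.2556, -0.0738) x1=(0.0317, 0.3953, -0.5377) x2=(-0.1182, -2.1152, 0.4767) x3=(0.8011, 1.1608, 1.4382)
step 22: x0=(0.4018, -0.2297, -0.0634) x1=(0.0191, 0.4005, -0.5432) x2=(-0.1028, -2.1324, 0.4640) x3=(0.8168, 1.1722, 1.4547)
step 23: x0=(0.3949, -0.2036, -0.0532) x1=(0.0068, 0.4054, -0.5485) x2=(-0.0874, -2.1496, 0.4514) x3=(0.8325, 1.1836, 1.4711)
step 24: x0=(0.3879, -0.1772, -0.0432) x1=(-0.0054, 0.4101, -0.5536) x2=(-0.0720, -2.1668, 0.4388) x3=(0.8483, 1.1950, 1.4876)
step 25: x0=(0.3808, -0.1508, -0.0333) x1=(-0.0175, 0.4146, -0.5586) x2=(-0.0566, -2.1839, 0.4261) x3=(0.8640, 1.2063, 1.5040)
step 26: x0=(0.3736, -0.1242, -0.0234) x1=(-0.0295, 0.4191, -0.5635) x2=(-0.0412, -2.2011, 0.4135) x3=(0.8797, 1.2177, 1.5204)
step 27: x0=(0.3664, -0.0976, -0.0136) x1=(-0.0415, 0.4235, -0.5683) x2=(-0.0257, -2.2183, 0.4009) x3=(0.8954, 1.2291, 1.5368)
step 28: x0=(0.3592, -0.0711, -0.0038) x1=(-0.0535, 0.4279, -0.5732) x2=(-0.0103, -2.2354, 0.3882) x3=(0.9112, 1.2404, 1.5532)
step 29: x0=(0.3521, -0.0445, 0.0061) x1=(-0.0655, 0.4324, -0.5781) x2=(0.0051, -2.2525, 0.3756) x3=(0.9269, 1.2518, 1.5696)
step 30: x0=(0.3450, -0.0180, 0.0161) x1=(-0.0776, 0.4369, -0.5831) x2=(0.0205, -2.2697, 0.3629) x3=(0.9426, 1.2631, 1.5860)
step 31: x0=(0.3379, 0.0084, 0.0261) x1=(-0.0897, 0.4415, -0.5881) x2=(0.0359, -2.2868, 0.3503) x3=(0.9583, 1.2744, 1.6024)
step 32: x0=(0.3308, 0.0349, 0.0360) x1=(-0.1018, 0.4460, -0.5931) x2=(0.0513, -2.3039, 0.3376) x3=(0.9740, 1.2858, 1.6188)
step 33: x0=(0.3237, 0.0614, 0.0460) x1=(-0.1139, 0.4505, -0.5980) x2=(0.0668, -2.3211, 0.3250) x3=(0.9897, 1.2971, 1.6352)
step 34: x0=(0.3165, 0.0880, 0.0558) x1=(-0.1258, 0.4549, -0.6027) x2=(0.0822, -2.3382, 0.3123) x3=(1.0054, 1.3084, 1.6515)
step 35: x0=(0.3092, 0.1147, 0.0654) x1=(-0.1376, 0.4592, -0.6073) x2=(0.0976, -2.3553, 0.2997) x3=(1.0211, 1.3197, 1.6679)
step 36: x0=(0.3017, 0.1416, 0.0748) x1=(-0.1492, 0.4633, -0.6115) x2=(0.1130, -2.3724, 0.2870) x3=(1.0368, 1.3311, 1.6843)
step 37: x0=(0.2939, 0.1686, 0.0838) x1=(-0.1606, 0.4673, -0.6154) x2=(0.1284, -2.3895, 0.2744) x3=(1.0525, 1.3424, 1.7006)
step 38: x0=(0.2860, 0.1957, 0.0925) x1=(-0.1716, 0.4711, -0.6189) x2=(0.1438, -2.4066, 0.2618) x3=(1.0682, 1.3537, 1.7170)
step 39: x0=(0.2777, 0.2230, 0.1007) x1=(-0.1824, 0.4746, -0.6218) x2=(0.1593, -2.4238, 0.2491) x3=(1.0839, 1.3650, 1.7333)

yes, particle 2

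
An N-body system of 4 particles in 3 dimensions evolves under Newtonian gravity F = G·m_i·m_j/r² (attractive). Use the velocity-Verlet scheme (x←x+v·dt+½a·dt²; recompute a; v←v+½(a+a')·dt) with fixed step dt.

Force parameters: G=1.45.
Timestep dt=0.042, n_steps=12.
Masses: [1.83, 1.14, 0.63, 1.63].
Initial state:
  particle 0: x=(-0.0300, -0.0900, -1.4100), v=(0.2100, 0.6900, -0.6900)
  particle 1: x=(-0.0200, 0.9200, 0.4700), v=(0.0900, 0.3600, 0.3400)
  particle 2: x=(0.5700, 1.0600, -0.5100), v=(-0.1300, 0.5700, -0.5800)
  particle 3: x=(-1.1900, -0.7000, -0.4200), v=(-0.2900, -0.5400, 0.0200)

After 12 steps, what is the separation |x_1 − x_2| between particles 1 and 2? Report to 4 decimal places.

1.3048

step 0: x0=(-0.0300, -0.0900, -1.4100) x1=(-0.0200, 0.9200, 0.4700) x2=(0.5700, 1.0600, -0.5100) x3=(-1.1900, -0.7000, -0.4200)
step 1: x0=(-0.0216, -0.0609, -1.4380) x1=(-0.0161, 0.9346, 0.4831) x2=(0.5634, 1.0829, -0.5339) x3=(-1.2013, -0.7220, -0.4196)
step 2: x0=(-0.0140, -0.0316, -1.4643) x1=(-0.0122, 0.9483, 0.4940) x2=(0.5546, 1.1037, -0.5572) x3=(-1.2110, -0.7428, -0.4199)
step 3: x0=(-0.0070, -0.0022, -1.4888) x1=(-0.0081, 0.9611, 0.5028) x2=(0.5437, 1.1223, -0.5797) x3=(-1.2192, -0.7624, -0.4209)
step 4: x0=(-0.0008, 0.0275, -1.5116) x1=(-0.0040, 0.9730, 0.5094) x2=(0.5308, 1.1388, -0.6016) x3=(-1.2259, -0.7807, -0.4226)
step 5: x0=(0.0049, 0.0573, -1.5327) x1=(0.0002, 0.9841, 0.5139) x2=(0.5160, 1.1532, -0.6230) x3=(-1.2312, -0.7979, -0.4250)
step 6: x0=(0.0100, 0.0874, -1.5521) x1=(0.0044, 0.9944, 0.5164) x2=(0.4993, 1.1654, -0.6439) x3=(-1.2352, -0.8138, -0.4279)
step 7: x0=(0.0146, 0.1176, -1.5699) x1=(0.0086, 1.0039, 0.5168) x2=(0.4809, 1.1754, -0.6644) x3=(-1.2379, -0.8286, -0.4314)
step 8: x0=(0.0188, 0.1481, -1.5860) x1=(0.0129, 1.0126, 0.5152) x2=(0.4608, 1.1832, -0.6846) x3=(-1.2394, -0.8422, -0.4355)
step 9: x0=(0.0224, 0.1788, -1.6006) x1=(0.0170, 1.0206, 0.5116) x2=(0.4389, 1.1886, -0.7045) x3=(-1.2398, -0.8547, -0.4401)
step 10: x0=(0.0257, 0.2098, -1.6134) x1=(0.0212, 1.0278, 0.5060) x2=(0.4155, 1.1917, -0.7242) x3=(-1.2390, -0.8660, -0.4452)
step 11: x0=(0.0286, 0.2410, -1.6247) x1=(0.0253, 1.0343, 0.4984) x2=(0.3904, 1.1924, -0.7438) x3=(-1.2372, -0.8762, -0.4508)
step 12: x0=(0.0311, 0.2725, -1.6342) x1=(0.0293, 1.0400, 0.4888) x2=(0.3639, 1.1905, -0.7634) x3=(-1.2343, -0.8852, -0.4569)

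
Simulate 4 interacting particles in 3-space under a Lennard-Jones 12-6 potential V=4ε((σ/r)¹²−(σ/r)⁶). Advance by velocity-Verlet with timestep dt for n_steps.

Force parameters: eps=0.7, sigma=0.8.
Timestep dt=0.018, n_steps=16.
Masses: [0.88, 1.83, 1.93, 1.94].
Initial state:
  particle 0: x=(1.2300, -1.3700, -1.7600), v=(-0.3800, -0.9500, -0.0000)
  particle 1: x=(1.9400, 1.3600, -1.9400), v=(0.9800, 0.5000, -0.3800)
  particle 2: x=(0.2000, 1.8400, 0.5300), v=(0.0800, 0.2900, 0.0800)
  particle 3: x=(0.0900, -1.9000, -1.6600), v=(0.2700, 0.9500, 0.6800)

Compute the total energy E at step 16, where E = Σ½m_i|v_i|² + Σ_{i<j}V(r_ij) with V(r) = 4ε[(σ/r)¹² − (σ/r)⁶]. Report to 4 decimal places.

step 0: x0=(1.2300, -1.3700, -1.7600) x1=(1.9400, 1.3600, -1.9400) x2=(0.2000, 1.8400, 0.5300) x3=(0.0900, -1.9000, -1.6600)
step 1: x0=(1.2230, -1.3872, -1.7600) x1=(1.9576, 1.3690, -1.9468) x2=(0.2014, 1.8452, 0.5314) x3=(0.0949, -1.8829, -1.6478)
step 2: x0=(1.2158, -1.4044, -1.7599) x1=(1.9753, 1.3780, -1.9537) x2=(0.2029, 1.8504, 0.5329) x3=(0.1000, -1.8657, -1.6355)
step 3: x0=(1.2082, -1.4219, -1.7599) x1=(1.9929, 1.3870, -1.9605) x2=(0.2043, 1.8557, 0.5343) x3=(0.1052, -1.8484, -1.6233)
step 4: x0=(1.2003, -1.4394, -1.7598) x1=(2.0106, 1.3960, -1.9674) x2=(0.2058, 1.8609, 0.5358) x3=(0.1105, -1.8311, -1.6112)
step 5: x0=(1.1919, -1.4571, -1.7596) x1=(2.0282, 1.4050, -1.9742) x2=(0.2072, 1.8661, 0.5372) x3=(0.1161, -1.8138, -1.5990)
step 6: x0=(1.1832, -1.4749, -1.7593) x1=(2.0458, 1.4140, -1.9810) x2=(0.2086, 1.8713, 0.5386) x3=(0.1218, -1.7963, -1.5869)
step 7: x0=(1.1739, -1.4929, -1.7590) x1=(2.0635, 1.4230, -1.9879) x2=(0.2101, 1.8765, 0.5401) x3=(0.1278, -1.7788, -1.5748)
step 8: x0=(1.1640, -1.5111, -1.7586) x1=(2.0811, 1.4320, -1.9947) x2=(0.2115, 1.8818, 0.5415) x3=(0.1340, -1.7612, -1.5627)
step 9: x0=(1.1535, -1.5294, -1.7581) x1=(2.0987, 1.4410, -2.0015) x2=(0.2130, 1.8870, 0.5429) x3=(0.1405, -1.7436, -1.5507)
step 10: x0=(1.1424, -1.5478, -1.7574) x1=(2.1164, 1.4500, -2.0084) x2=(0.2144, 1.8922, 0.5444) x3=(0.1473, -1.7259, -1.5388)
step 11: x0=(1.1306, -1.5664, -1.7565) x1=(2.1340, 1.4590, -2.0152) x2=(0.2158, 1.8974, 0.5458) x3=(0.1544, -1.7081, -1.5269)
step 12: x0=(1.1180, -1.5851, -1.7555) x1=(2.1517, 1.4680, -2.0221) x2=(0.2173, 1.9026, 0.5473) x3=(0.1619, -1.6903, -1.5151)
step 13: x0=(1.1047, -1.6038, -1.7544) x1=(2.1693, 1.4770, -2.0289) x2=(0.2187, 1.9079, 0.5487) x3=(0.1697, -1.6724, -1.5034)
step 14: x0=(1.0907, -1.6226, -1.7530) x1=(2.1869, 1.4860, -2.0357) x2=(0.2202, 1.9131, 0.5501) x3=(0.1778, -1.6546, -1.4918)
step 15: x0=(1.0760, -1.6414, -1.7514) x1=(2.2046, 1.4950, -2.0426) x2=(0.2216, 1.9183, 0.5516) x3=(0.1862, -1.6367, -1.4803)
step 16: x0=(1.0609, -1.6603, -1.7497) x1=(2.2222, 1.5040, -2.0494) x2=(0.2231, 1.9235, 0.5530) x3=(0.1948, -1.6188, -1.4688)
step 0 velocities: v0=(-0.3800, -0.9500, -0.0000) v1=(0.9800, 0.5000, -0.3800) v2=(0.0800, 0.2900, 0.0800) v3=(0.2700, 0.9500, 0.6800)
step 0: KE=3.1885, PE=-0.1734, E=3.0150
step 16 velocities: v0=(-0.8489, -1.0453, 0.0975) v1=(0.9798, 0.4997, -0.3798) v2=(0.0801, 0.2899, 0.0798) v3=(0.4828, 0.9936, 0.6358)
step 16: KE=3.7100, PE=-0.6965, E=3.0136

3.0136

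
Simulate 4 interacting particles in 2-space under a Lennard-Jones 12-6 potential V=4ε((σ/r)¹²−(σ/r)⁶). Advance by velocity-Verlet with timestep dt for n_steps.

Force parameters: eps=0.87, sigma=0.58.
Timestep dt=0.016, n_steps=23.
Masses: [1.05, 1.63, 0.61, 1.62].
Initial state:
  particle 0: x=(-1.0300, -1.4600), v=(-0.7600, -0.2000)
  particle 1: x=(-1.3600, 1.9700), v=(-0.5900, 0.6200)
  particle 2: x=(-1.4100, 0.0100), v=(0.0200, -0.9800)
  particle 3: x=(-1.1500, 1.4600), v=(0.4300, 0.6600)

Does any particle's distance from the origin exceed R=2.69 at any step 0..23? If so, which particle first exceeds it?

step 0: x0=(-1.0300, -1.4600) x1=(-1.3600, 1.9700) x2=(-1.4100, 0.0100) x3=(-1.1500, 1.4600)
step 1: x0=(-1.0422, -1.4632) x1=(-1.3720, 1.9863) x2=(-1.4097, -0.0057) x3=(-1.1405, 1.4642)
step 2: x0=(-1.0543, -1.4664) x1=(-1.3871, 2.0094) x2=(-1.4093, -0.0213) x3=(-1.1279, 1.4614)
step 3: x0=(-1.0665, -1.4696) x1=(-1.4032, 2.0345) x2=(-1.4090, -0.0370) x3=(-1.1144, 1.4567)
step 4: x0=(-1.0787, -1.4727) x1=(-1.4193, 2.0598) x2=(-1.4087, -0.0527) x3=(-1.1008, 1.4518)
step 5: x0=(-1.0908, -1.4759) x1=(-1.4352, 2.0846) x2=(-1.4083, -0.0684) x3=(-1.0875, 1.4473)
step 6: x0=(-1.1030, -1.4790) x1=(-1.4508, 2.1089) x2=(-1.4079, -0.0841) x3=(-1.0744, 1.4433)
step 7: x0=(-1.1152, -1.4821) x1=(-1.4662, 2.1328) x2=(-1.4076, -0.0998) x3=(-1.0615, 1.4398)
step 8: x0=(-1.1274, -1.4852) x1=(-1.4813, 2.1564) x2=(-1.4072, -0.1155) x3=(-1.0489, 1.4366)
step 9: x0=(-1.1396, -1.4883) x1=(-1.4963, 2.1796) x2=(-1.4068, -0.1312) x3=(-1.0365, 1.4337)
step 10: x0=(-1.1518, -1.4913) x1=(-1.5112, 2.2026) x2=(-1.4064, -0.1470) x3=(-1.0242, 1.4310)
step 11: x0=(-1.1639, -1.4944) x1=(-1.5259, 2.2255) x2=(-1.4060, -0.1627) x3=(-1.0120, 1.4285)
step 12: x0=(-1.1761, -1.4974) x1=(-1.5405, 2.2482) x2=(-1.4055, -0.1785) x3=(-0.9999, 1.4261)
step 13: x0=(-1.1883, -1.5004) x1=(-1.5551, 2.2708) x2=(-1.4051, -0.1944) x3=(-0.9878, 1.4238)
step 14: x0=(-1.2006, -1.5034) x1=(-1.5696, 2.2933) x2=(-1.4047, -0.2102) x3=(-0.9758, 1.4216)
step 15: x0=(-1.2128, -1.5063) x1=(-1.5841, 2.3158) x2=(-1.4042, -0.2262) x3=(-0.9639, 1.4195)
step 16: x0=(-1.2250, -1.5092) x1=(-1.5986, 2.3382) x2=(-1.4037, -0.2421) x3=(-0.9520, 1.4174)
step 17: x0=(-1.2372, -1.5121) x1=(-1.6130, 2.3605) x2=(-1.4033, -0.2581) x3=(-0.9402, 1.4154)
step 18: x0=(-1.2494, -1.5149) x1=(-1.6274, 2.3828) x2=(-1.4028, -0.2742) x3=(-0.9283, 1.4133)
step 19: x0=(-1.2617, -1.5177) x1=(-1.6417, 2.4051) x2=(-1.4023, -0.2903) x3=(-0.9165, 1.4114)
step 20: x0=(-1.2739, -1.5205) x1=(-1.6561, 2.4274) x2=(-1.4018, -0.3065) x3=(-0.9047, 1.4094)
step 21: x0=(-1.2861, -1.5232) x1=(-1.6704, 2.4497) x2=(-1.4013, -0.3228) x3=(-0.8929, 1.4075)
step 22: x0=(-1.2984, -1.5258) x1=(-1.6847, 2.4719) x2=(-1.4008, -0.3391) x3=(-0.8811, 1.4055)
step 23: x0=(-1.3106, -1.5284) x1=(-1.6990, 2.4941) x2=(-1.4002, -0.3555) x3=(-0.8694, 1.4036)

yes, particle 1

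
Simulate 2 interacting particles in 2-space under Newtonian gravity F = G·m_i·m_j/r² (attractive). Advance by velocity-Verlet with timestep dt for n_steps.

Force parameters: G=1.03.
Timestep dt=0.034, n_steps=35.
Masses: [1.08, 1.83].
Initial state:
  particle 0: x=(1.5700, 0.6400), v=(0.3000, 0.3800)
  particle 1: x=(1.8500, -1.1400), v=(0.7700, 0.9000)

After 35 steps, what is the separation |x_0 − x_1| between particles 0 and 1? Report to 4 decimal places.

0.4943

step 0: x0=(1.5700, 0.6400) x1=(1.8500, -1.1400)
step 1: x0=(1.5803, 0.6526) x1=(1.8761, -1.1092)
step 2: x0=(1.5906, 0.6645) x1=(1.9022, -1.0780)
step 3: x0=(1.6011, 0.6757) x1=(1.9282, -1.0464)
step 4: x0=(1.6117, 0.6863) x1=(1.9542, -1.0144)
step 5: x0=(1.6225, 0.6961) x1=(1.9800, -0.9820)
step 6: x0=(1.6334, 0.7052) x1=(2.0058, -0.9491)
step 7: x0=(1.6445, 0.7136) x1=(2.0314, -0.9158)
step 8: x0=(1.6558, 0.7212) x1=(2.0570, -0.8821)
step 9: x0=(1.6672, 0.7280) x1=(2.0824, -0.8479)
step 10: x0=(1.6789, 0.7340) x1=(2.1077, -0.8132)
step 11: x0=(1.6908, 0.7393) x1=(2.1329, -0.7781)
step 12: x0=(1.7029, 0.7436) x1=(2.1580, -0.7425)
step 13: x0=(1.7153, 0.7472) x1=(2.1828, -0.7063)
step 14: x0=(1.7280, 0.7498) x1=(2.2076, -0.6696)
step 15: x0=(1.7410, 0.7515) x1=(2.2321, -0.6324)
step 16: x0=(1.7543, 0.7523) x1=(2.2564, -0.5947)
step 17: x0=(1.7680, 0.7520) x1=(2.2805, -0.5563)
step 18: x0=(1.7821, 0.7508) x1=(2.3044, -0.5173)
step 19: x0=(1.7967, 0.7485) x1=(2.3280, -0.4777)
step 20: x0=(1.8117, 0.7450) x1=(2.3513, -0.4375)
step 21: x0=(1.8273, 0.7404) x1=(2.3744, -0.3965)
step 22: x0=(1.8434, 0.7346) x1=(2.3970, -0.3549)
step 23: x0=(1.8603, 0.7274) x1=(2.4193, -0.3124)
step 24: x0=(1.8778, 0.7189) x1=(2.4411, -0.2691)
step 25: x0=(1.8962, 0.7089) x1=(2.4625, -0.2250)
step 26: x0=(1.9156, 0.6973) x1=(2.4833, -0.1800)
step 27: x0=(1.9360, 0.6841) x1=(2.5034, -0.1340)
step 28: x0=(1.9577, 0.6691) x1=(2.5228, -0.0869)
step 29: x0=(1.9808, 0.6521) x1=(2.5413, -0.0386)
step 30: x0=(2.0057, 0.6329) x1=(2.5589, 0.0109)
step 31: x0=(2.0327, 0.6114) x1=(2.5751, 0.0618)
step 32: x0=(2.0622, 0.5874) x1=(2.5899, 0.1143)
step 33: x0=(2.0950, 0.5604) x1=(2.6028, 0.1684)
step 34: x0=(2.1319, 0.5302) x1=(2.6132, 0.2245)
step 35: x0=(2.1745, 0.4964) x1=(2.6202, 0.2826)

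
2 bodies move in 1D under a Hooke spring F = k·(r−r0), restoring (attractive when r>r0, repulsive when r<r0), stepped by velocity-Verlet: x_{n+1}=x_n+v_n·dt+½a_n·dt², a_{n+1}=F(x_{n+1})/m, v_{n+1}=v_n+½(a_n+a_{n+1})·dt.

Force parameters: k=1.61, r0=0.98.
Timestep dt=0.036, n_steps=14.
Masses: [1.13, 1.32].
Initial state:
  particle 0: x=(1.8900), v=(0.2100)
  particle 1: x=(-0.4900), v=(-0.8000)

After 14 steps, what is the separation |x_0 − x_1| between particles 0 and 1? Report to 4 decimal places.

step 0: x0=(1.8900) x1=(-0.4900)
step 1: x0=(1.8963) x1=(-0.5177)
step 2: x0=(1.8999) x1=(-0.5431)
step 3: x0=(1.9008) x1=(-0.5662)
step 4: x0=(1.8990) x1=(-0.5870)
step 5: x0=(1.8944) x1=(-0.6054)
step 6: x0=(1.8870) x1=(-0.6214)
step 7: x0=(1.8767) x1=(-0.6349)
step 8: x0=(1.8637) x1=(-0.6461)
step 9: x0=(1.8478) x1=(-0.6548)
step 10: x0=(1.8291) x1=(-0.6611)
step 11: x0=(1.8076) x1=(-0.6650)
step 12: x0=(1.7833) x1=(-0.6666)
step 13: x0=(1.7564) x1=(-0.6659)
step 14: x0=(1.7267) x1=(-0.6628)

2.3896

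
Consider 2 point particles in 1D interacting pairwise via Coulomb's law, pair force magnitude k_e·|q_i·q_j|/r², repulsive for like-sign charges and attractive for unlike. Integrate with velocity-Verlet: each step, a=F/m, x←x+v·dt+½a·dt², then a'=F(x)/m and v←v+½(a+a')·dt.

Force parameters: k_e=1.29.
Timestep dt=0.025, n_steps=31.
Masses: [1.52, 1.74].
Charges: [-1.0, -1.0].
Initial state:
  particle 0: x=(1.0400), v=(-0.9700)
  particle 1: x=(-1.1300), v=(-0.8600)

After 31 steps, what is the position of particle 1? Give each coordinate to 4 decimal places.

step 0: x0=(1.0400) x1=(-1.1300)
step 1: x0=(1.0158) x1=(-1.1515)
step 2: x0=(0.9917) x1=(-1.1732)
step 3: x0=(0.9678) x1=(-1.1949)
step 4: x0=(0.9439) x1=(-1.2168)
step 5: x0=(0.9202) x1=(-1.2387)
step 6: x0=(0.8965) x1=(-1.2608)
step 7: x0=(0.8730) x1=(-1.2829)
step 8: x0=(0.8496) x1=(-1.3052)
step 9: x0=(0.8263) x1=(-1.3275)
step 10: x0=(0.8032) x1=(-1.3500)
step 11: x0=(0.7801) x1=(-1.3725)
step 12: x0=(0.7572) x1=(-1.3951)
step 13: x0=(0.7343) x1=(-1.4179)
step 14: x0=(0.7116) x1=(-1.4407)
step 15: x0=(0.6890) x1=(-1.4637)
step 16: x0=(0.6666) x1=(-1.4867)
step 17: x0=(0.6442) x1=(-1.5099)
step 18: x0=(0.6219) x1=(-1.5331)
step 19: x0=(0.5998) x1=(-1.5564)
step 20: x0=(0.5778) x1=(-1.5799)
step 21: x0=(0.5559) x1=(-1.6034)
step 22: x0=(0.5341) x1=(-1.6271)
step 23: x0=(0.5124) x1=(-1.6508)
step 24: x0=(0.4908) x1=(-1.6746)
step 25: x0=(0.4693) x1=(-1.6986)
step 26: x0=(0.4480) x1=(-1.7226)
step 27: x0=(0.4268) x1=(-1.7468)
step 28: x0=(0.4056) x1=(-1.7710)
step 29: x0=(0.3846) x1=(-1.7953)
step 30: x0=(0.3637) x1=(-1.8198)
step 31: x0=(0.3429) x1=(-1.8443)

(-1.8443)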